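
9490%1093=746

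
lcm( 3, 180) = 180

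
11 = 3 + 8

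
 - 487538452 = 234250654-721789106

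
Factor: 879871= 19^1*46309^1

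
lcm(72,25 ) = 1800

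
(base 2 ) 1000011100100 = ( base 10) 4324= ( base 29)543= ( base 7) 15415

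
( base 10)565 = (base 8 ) 1065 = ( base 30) IP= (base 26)lj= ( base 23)11d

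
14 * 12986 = 181804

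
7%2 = 1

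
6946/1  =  6946=6946.00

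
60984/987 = 61 + 37/47 = 61.79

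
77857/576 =135 + 97/576 = 135.17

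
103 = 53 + 50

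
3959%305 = 299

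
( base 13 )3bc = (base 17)24g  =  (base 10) 662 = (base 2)1010010110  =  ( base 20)1d2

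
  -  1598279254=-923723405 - 674555849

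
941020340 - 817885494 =123134846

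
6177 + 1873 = 8050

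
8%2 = 0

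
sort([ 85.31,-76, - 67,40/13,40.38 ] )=[-76, - 67, 40/13,40.38,85.31 ] 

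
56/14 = 4 = 4.00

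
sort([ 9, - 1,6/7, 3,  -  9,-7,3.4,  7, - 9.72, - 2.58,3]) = [ - 9.72 , - 9, - 7, - 2.58, - 1,6/7,3,3, 3.4, 7 , 9 ] 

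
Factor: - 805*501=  - 403305 = - 3^1*5^1*7^1*23^1*167^1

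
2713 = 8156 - 5443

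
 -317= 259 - 576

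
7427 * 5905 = 43856435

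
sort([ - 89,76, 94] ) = [-89, 76, 94 ]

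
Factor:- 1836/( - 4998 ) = 2^1*3^2*7^ ( - 2) = 18/49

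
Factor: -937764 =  - 2^2*3^3 * 19^1*457^1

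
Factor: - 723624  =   - 2^3*3^1 * 11^1 * 2741^1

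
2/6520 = 1/3260  =  0.00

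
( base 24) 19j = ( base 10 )811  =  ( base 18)291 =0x32b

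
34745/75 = 6949/15 = 463.27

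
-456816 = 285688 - 742504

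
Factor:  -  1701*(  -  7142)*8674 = 2^2*3^5*7^1*3571^1*4337^1 = 105376453308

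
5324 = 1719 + 3605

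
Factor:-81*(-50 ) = 2^1*3^4*5^2 = 4050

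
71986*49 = 3527314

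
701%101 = 95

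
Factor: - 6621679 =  - 1153^1*5743^1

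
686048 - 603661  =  82387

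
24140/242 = 12070/121 = 99.75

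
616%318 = 298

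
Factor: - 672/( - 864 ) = 7/9= 3^(- 2)*7^1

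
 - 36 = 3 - 39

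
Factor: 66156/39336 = 2^( - 1 )*11^( - 1 )*37^1 = 37/22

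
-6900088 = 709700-7609788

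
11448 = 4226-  - 7222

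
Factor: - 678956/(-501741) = 2^2*3^( - 3)*269^1*631^1*18583^(-1)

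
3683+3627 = 7310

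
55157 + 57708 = 112865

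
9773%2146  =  1189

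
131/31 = 131/31 = 4.23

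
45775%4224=3535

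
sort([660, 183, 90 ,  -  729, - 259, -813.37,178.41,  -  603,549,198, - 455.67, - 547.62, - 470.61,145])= [ - 813.37, - 729,-603, - 547.62 ,-470.61,-455.67, - 259,90, 145,178.41,183,198 , 549, 660]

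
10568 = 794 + 9774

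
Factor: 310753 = 23^1 * 59^1*229^1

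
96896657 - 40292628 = 56604029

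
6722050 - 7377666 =  -  655616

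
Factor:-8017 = -8017^1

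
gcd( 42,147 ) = 21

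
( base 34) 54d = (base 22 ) c5b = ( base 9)8117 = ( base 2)1011100101001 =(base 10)5929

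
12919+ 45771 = 58690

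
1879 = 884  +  995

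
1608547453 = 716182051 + 892365402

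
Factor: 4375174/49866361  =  2^1*1283^(-1)*38867^( - 1)*2187587^1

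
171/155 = 171/155 = 1.10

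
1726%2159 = 1726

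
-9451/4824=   -  9451/4824 = -1.96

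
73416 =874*84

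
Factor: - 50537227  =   - 13^1 * 29^1*37^1*3623^1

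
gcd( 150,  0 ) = 150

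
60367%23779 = 12809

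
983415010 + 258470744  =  1241885754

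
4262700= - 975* (  -  4372 )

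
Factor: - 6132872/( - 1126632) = 3^( - 1)*13^( - 1)*23^( - 1)*157^( - 1 )*766609^1 = 766609/140829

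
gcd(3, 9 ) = 3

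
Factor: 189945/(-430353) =-335/759 = -3^( - 1)*5^1*11^ ( -1) * 23^(  -  1 )*67^1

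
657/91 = 7 + 20/91 = 7.22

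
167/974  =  167/974   =  0.17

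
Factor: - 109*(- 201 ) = 3^1*67^1*109^1 = 21909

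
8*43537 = 348296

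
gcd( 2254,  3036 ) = 46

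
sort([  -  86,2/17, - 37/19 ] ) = [ -86, - 37/19 , 2/17 ]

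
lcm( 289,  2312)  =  2312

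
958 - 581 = 377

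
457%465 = 457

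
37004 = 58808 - 21804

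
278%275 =3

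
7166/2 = 3583 = 3583.00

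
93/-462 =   -  31/154 = - 0.20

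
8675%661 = 82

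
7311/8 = 913 + 7/8 = 913.88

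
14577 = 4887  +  9690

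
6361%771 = 193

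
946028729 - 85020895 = 861007834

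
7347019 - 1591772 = 5755247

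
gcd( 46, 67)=1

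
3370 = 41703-38333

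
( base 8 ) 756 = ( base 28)hi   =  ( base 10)494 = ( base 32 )FE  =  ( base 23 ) LB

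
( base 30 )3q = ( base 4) 1310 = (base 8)164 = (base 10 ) 116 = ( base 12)98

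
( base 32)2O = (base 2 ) 1011000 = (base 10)88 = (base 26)3A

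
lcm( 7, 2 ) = 14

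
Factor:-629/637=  - 7^( - 2 )*13^(  -  1 )*17^1*37^1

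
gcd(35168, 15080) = 8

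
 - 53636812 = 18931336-72568148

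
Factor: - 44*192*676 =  - 2^10*3^1*11^1*13^2 = -5710848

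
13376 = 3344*4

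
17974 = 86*209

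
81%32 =17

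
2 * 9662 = 19324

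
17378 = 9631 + 7747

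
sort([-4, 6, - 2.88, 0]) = [  -  4, - 2.88, 0,  6 ] 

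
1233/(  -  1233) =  - 1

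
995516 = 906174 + 89342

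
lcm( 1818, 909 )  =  1818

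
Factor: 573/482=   2^( - 1)*3^1*191^1*241^ (-1)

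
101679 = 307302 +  - 205623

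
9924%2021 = 1840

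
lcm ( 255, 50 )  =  2550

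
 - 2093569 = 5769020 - 7862589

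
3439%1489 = 461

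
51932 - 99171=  - 47239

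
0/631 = 0 = 0.00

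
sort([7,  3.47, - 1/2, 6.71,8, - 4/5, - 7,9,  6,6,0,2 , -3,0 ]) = [ - 7, - 3,-4/5, - 1/2, 0, 0,2,3.47, 6,6 , 6.71 , 7,8,9] 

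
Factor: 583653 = 3^1 * 7^1*27793^1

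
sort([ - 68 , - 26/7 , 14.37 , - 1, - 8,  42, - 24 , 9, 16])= [  -  68, - 24, - 8, - 26/7, - 1, 9  ,  14.37 , 16,  42 ]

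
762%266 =230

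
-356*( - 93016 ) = 33113696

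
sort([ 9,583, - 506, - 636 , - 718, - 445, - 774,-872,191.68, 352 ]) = [ - 872,-774, - 718, - 636, - 506,  -  445, 9,  191.68,352,583]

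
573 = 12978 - 12405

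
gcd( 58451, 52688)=1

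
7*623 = 4361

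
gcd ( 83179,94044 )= 1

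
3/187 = 3/187  =  0.02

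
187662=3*62554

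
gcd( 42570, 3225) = 645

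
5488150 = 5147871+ 340279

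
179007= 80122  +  98885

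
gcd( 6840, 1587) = 3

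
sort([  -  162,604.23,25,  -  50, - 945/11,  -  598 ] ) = [ -598,-162, - 945/11,-50, 25,604.23 ]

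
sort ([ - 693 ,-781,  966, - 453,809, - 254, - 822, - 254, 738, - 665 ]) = [ - 822 , - 781, - 693,-665, - 453,-254, - 254, 738,  809 , 966]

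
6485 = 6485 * 1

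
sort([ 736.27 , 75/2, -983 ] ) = [ -983,75/2 , 736.27]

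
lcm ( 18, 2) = 18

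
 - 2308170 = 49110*( - 47)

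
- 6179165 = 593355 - 6772520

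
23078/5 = 23078/5=4615.60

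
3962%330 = 2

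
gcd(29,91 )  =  1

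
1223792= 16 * 76487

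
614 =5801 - 5187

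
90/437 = 90/437 = 0.21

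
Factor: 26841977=5153^1*5209^1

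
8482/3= 2827 + 1/3 = 2827.33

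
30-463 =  - 433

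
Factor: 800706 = 2^1 * 3^1*133451^1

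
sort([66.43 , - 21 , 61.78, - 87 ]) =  [ - 87, - 21, 61.78,  66.43]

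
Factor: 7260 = 2^2*3^1*5^1 * 11^2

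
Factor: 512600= 2^3*5^2*11^1 *233^1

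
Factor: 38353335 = 3^1*5^1*367^1*6967^1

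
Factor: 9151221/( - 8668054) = - 2^( - 1)*3^1*401^1*7607^1*4334027^(-1)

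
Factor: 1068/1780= 3/5= 3^1*5^( - 1)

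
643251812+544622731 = 1187874543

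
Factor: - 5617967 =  - 29^1*193723^1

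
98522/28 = 49261/14 =3518.64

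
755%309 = 137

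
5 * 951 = 4755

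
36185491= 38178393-1992902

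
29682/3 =9894 = 9894.00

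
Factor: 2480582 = 2^1*13^2*41^1*179^1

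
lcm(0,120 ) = 0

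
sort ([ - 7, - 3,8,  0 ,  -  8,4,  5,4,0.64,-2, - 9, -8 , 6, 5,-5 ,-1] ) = [  -  9,-8, - 8, - 7, - 5,-3, - 2, - 1, 0 , 0.64,4,4,5 , 5 , 6,8]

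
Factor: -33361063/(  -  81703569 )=3^(- 1) * 23^1*31^(-1 )*43^( - 1)*20431^(-1 ) * 1450481^1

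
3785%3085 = 700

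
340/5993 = 340/5993 = 0.06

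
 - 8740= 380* (  -  23)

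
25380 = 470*54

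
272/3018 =136/1509 = 0.09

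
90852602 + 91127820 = 181980422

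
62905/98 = 641+87/98=641.89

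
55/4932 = 55/4932 = 0.01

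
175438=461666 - 286228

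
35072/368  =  2192/23 =95.30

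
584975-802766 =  - 217791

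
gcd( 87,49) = 1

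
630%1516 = 630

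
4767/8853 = 7/13 =0.54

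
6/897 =2/299  =  0.01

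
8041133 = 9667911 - 1626778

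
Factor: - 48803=-37^1*1319^1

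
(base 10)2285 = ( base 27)33H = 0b100011101101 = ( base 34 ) 1X7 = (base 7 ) 6443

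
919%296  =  31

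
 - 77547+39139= - 38408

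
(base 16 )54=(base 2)1010100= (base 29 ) 2q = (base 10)84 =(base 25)39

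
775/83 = 775/83 = 9.34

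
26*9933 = 258258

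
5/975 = 1/195 = 0.01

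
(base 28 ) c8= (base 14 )1a8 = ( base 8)530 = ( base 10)344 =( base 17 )134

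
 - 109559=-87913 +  -21646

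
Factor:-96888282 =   -  2^1*3^1*23^1*139^1*5051^1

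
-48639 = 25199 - 73838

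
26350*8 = 210800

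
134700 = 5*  26940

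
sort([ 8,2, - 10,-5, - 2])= [ - 10, - 5, - 2,2,8]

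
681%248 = 185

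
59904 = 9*6656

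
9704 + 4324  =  14028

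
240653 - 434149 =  - 193496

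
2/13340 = 1/6670  =  0.00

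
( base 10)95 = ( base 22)47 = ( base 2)1011111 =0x5f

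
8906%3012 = 2882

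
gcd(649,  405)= 1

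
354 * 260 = 92040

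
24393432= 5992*4071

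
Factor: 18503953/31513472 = 2^( -7)*13^1*191^(-1)  *1289^( - 1 )*1423381^1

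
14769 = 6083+8686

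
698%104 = 74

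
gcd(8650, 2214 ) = 2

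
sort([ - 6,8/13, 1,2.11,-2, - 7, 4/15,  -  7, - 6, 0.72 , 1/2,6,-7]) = [-7,-7, - 7,-6, - 6,-2, 4/15, 1/2,8/13, 0.72, 1,2.11, 6]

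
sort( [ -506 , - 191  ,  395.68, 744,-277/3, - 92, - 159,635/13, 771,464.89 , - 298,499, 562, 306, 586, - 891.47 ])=[ - 891.47, - 506 , - 298, - 191  , - 159,-277/3,-92,  635/13,  306, 395.68, 464.89, 499,562, 586,744, 771 ]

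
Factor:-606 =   -  2^1*3^1*101^1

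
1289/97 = 1289/97 = 13.29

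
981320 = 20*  49066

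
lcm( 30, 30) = 30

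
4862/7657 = 374/589 = 0.63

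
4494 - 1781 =2713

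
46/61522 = 23/30761= 0.00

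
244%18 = 10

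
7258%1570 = 978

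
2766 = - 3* (  -  922) 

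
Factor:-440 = - 2^3 * 5^1 *11^1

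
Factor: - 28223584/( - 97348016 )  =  1763974/6084251 = 2^1* 1399^ ( - 1) * 4349^(-1 ) *881987^1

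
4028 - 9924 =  - 5896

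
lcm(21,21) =21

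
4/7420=1/1855= 0.00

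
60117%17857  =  6546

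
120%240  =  120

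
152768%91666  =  61102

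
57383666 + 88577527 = 145961193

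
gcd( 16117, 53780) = 1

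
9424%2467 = 2023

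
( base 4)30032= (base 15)372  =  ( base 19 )233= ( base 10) 782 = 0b1100001110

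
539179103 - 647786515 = -108607412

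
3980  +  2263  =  6243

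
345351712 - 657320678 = -311968966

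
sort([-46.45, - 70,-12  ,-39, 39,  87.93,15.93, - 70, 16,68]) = [ - 70, - 70, - 46.45,- 39, - 12,15.93,16,  39, 68,87.93]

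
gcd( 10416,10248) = 168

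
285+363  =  648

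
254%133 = 121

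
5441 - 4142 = 1299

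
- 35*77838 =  - 2724330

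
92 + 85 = 177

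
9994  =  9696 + 298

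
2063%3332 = 2063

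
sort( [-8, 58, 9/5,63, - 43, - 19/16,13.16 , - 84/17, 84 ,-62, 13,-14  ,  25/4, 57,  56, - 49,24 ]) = [ - 62,-49,-43 ,-14, - 8, - 84/17,-19/16,9/5,25/4 , 13,13.16,24 , 56,57 , 58,  63,84]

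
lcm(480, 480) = 480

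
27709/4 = 6927 + 1/4 = 6927.25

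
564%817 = 564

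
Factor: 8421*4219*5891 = 3^1*7^1*43^1*137^1*401^1 * 4219^1 = 209296620309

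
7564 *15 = 113460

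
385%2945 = 385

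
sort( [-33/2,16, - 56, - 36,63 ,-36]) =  [ - 56,- 36, - 36, - 33/2,16,63 ]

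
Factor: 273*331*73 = 6596499  =  3^1*7^1*13^1*73^1*331^1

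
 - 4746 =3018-7764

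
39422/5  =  7884 + 2/5 = 7884.40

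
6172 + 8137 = 14309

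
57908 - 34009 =23899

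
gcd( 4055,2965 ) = 5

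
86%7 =2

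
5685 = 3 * 1895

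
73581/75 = 981 + 2/25 = 981.08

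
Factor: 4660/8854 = 10/19 = 2^1  *  5^1*19^( - 1)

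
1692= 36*47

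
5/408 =5/408 = 0.01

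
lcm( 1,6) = 6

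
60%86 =60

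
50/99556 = 25/49778= 0.00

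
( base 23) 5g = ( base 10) 131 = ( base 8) 203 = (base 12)AB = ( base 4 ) 2003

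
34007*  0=0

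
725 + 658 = 1383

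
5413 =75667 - 70254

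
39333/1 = 39333 = 39333.00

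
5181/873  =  5 + 272/291 = 5.93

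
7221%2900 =1421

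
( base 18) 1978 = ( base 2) 10001010110010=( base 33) 855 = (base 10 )8882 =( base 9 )13158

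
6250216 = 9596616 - 3346400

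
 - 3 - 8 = -11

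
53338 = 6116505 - 6063167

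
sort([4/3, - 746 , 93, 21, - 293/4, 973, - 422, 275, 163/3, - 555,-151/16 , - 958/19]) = [-746,-555 ,-422,  -  293/4, - 958/19,-151/16, 4/3,21 , 163/3, 93,  275, 973 ]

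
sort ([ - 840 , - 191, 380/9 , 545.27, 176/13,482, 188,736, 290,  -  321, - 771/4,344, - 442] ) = [ - 840 , - 442, - 321 , - 771/4, - 191,176/13, 380/9, 188,290,344,482,545.27,736 ] 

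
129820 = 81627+48193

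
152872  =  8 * 19109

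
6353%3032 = 289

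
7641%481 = 426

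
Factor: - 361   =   - 19^2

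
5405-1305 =4100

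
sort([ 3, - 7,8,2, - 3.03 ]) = [ - 7 , - 3.03 , 2,3, 8 ] 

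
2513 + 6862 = 9375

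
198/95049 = 22/10561 = 0.00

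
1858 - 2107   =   - 249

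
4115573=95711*43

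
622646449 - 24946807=597699642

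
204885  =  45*4553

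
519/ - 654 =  - 173/218 = - 0.79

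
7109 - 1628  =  5481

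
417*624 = 260208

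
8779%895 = 724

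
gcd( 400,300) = 100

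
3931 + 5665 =9596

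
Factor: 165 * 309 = 50985 =3^2*5^1*11^1*103^1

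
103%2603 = 103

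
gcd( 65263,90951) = 1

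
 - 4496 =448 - 4944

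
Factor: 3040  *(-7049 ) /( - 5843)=2^5*5^1 * 7^1 * 19^2*53^1*5843^ ( - 1) = 21428960/5843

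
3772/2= 1886 = 1886.00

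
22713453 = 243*93471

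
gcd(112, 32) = 16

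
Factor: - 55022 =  - 2^1*11^1*41^1 * 61^1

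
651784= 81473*8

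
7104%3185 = 734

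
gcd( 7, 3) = 1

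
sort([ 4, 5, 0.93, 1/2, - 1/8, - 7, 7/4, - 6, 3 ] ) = [ - 7 , - 6, - 1/8, 1/2, 0.93 , 7/4, 3, 4, 5]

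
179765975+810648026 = 990414001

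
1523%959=564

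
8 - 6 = 2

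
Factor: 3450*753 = 2^1*3^2*5^2*23^1*251^1  =  2597850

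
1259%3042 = 1259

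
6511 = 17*383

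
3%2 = 1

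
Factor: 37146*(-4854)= - 180306684 = - 2^2*3^2*41^1*151^1*809^1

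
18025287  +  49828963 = 67854250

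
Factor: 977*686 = 2^1* 7^3*977^1 = 670222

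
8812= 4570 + 4242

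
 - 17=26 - 43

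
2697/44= 61 + 13/44 =61.30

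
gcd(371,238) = 7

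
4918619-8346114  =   - 3427495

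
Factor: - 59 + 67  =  2^3 = 8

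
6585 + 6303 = 12888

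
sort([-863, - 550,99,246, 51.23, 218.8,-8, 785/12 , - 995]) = [-995,-863, - 550,-8, 51.23, 785/12,99, 218.8, 246] 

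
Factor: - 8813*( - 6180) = 2^2*3^1*5^1*7^1*103^1*1259^1= 54464340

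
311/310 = 1 + 1/310 = 1.00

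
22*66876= 1471272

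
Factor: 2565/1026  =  2^( - 1)*5^1 = 5/2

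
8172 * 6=49032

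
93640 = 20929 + 72711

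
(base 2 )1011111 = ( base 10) 95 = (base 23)43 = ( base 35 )2p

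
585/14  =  41 + 11/14 = 41.79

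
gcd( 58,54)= 2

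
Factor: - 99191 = - 99191^1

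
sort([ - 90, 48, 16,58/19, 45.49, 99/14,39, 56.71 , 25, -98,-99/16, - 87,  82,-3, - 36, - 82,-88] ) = [-98, - 90,-88,-87,-82, -36, - 99/16,-3, 58/19,99/14, 16,25, 39, 45.49,48,56.71,82]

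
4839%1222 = 1173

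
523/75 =523/75= 6.97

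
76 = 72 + 4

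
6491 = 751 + 5740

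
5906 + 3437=9343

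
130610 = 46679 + 83931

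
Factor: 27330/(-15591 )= - 9110/5197 =-2^1*5^1*911^1*5197^ (-1 ) 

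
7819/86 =7819/86 = 90.92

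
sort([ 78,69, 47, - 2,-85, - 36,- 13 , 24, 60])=[ - 85, - 36,-13 ,-2, 24,  47,60,  69,78]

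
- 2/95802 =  - 1+47900/47901 = - 0.00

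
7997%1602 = 1589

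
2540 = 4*635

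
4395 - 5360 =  - 965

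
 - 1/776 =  - 1 + 775/776 = - 0.00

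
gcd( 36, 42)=6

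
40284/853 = 40284/853 = 47.23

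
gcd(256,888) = 8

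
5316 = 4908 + 408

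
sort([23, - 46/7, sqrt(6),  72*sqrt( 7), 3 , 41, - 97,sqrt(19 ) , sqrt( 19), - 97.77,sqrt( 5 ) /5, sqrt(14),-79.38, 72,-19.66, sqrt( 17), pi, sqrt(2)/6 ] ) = [  -  97.77,-97,  -  79.38, - 19.66,-46/7, sqrt(2 )/6, sqrt(5)/5,  sqrt(6 ), 3, pi, sqrt(14 ) , sqrt( 17), sqrt( 19), sqrt( 19),23, 41, 72 , 72*sqrt( 7) ]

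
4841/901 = 4841/901 = 5.37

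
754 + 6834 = 7588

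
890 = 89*10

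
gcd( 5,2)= 1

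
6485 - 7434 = -949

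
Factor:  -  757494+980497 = 223003 = 11^2 * 19^1*97^1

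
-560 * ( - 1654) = 926240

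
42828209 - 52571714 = -9743505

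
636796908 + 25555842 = 662352750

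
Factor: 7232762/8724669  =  2^1*3^( - 1 )*277^( - 1) * 10499^( - 1)*3616381^1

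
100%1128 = 100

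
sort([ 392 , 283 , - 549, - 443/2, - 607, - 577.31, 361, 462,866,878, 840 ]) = [-607,- 577.31, - 549, - 443/2,283,361,392,462, 840, 866,878] 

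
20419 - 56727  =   - 36308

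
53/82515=53/82515 = 0.00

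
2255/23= 98 + 1/23  =  98.04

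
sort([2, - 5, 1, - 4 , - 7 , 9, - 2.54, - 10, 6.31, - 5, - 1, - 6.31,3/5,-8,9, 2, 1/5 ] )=[  -  10,-8, - 7, - 6.31, - 5,-5, - 4, - 2.54, - 1,1/5,3/5, 1,2, 2,6.31,  9,  9 ]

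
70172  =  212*331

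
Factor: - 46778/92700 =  - 23389/46350 = - 2^(-1)*3^(-2 )*5^( - 2 )*19^1*103^ ( - 1)*1231^1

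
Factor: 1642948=2^2*17^1 * 37^1 * 653^1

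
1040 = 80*13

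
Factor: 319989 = 3^1 * 106663^1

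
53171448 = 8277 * 6424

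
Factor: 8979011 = 8979011^1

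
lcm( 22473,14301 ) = 157311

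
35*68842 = 2409470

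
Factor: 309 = 3^1*103^1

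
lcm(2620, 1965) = 7860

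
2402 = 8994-6592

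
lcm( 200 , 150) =600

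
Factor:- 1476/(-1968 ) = 3/4=2^( - 2)*3^1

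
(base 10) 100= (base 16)64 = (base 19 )55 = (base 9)121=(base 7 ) 202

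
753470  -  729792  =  23678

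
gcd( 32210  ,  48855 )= 5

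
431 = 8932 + - 8501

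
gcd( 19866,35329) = 7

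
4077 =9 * 453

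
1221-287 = 934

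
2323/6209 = 2323/6209 = 0.37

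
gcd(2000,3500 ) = 500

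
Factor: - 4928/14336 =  - 11/32 =- 2^(-5) * 11^1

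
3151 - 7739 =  - 4588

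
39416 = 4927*8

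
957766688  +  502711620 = 1460478308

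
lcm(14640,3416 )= 102480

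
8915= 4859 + 4056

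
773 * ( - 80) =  - 61840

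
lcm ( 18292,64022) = 128044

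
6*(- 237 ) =-1422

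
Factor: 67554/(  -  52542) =-3^2*7^ ( - 1) = - 9/7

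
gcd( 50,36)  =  2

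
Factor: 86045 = 5^1*17209^1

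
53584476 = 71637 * 748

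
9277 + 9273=18550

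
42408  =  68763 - 26355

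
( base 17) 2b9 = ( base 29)QK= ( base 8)1406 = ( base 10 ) 774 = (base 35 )M4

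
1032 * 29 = 29928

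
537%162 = 51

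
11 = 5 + 6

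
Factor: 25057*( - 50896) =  - 2^4*3181^1*25057^1 = - 1275301072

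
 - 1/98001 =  - 1  +  98000/98001=- 0.00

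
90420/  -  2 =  - 45210/1 = - 45210.00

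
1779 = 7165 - 5386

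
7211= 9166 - 1955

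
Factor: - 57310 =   -  2^1*5^1*11^1 * 521^1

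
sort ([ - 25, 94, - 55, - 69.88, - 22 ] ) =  [ - 69.88, - 55, - 25, - 22, 94 ] 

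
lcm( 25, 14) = 350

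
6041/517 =11 + 354/517= 11.68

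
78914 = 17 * 4642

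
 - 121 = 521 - 642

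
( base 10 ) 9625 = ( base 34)8b3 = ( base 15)2CBA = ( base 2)10010110011001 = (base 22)jjb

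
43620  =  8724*5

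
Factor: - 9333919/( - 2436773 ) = 7^1*1301^( - 1)*1873^( - 1 )*1333417^1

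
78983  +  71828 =150811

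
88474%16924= 3854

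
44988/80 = 562 + 7/20 = 562.35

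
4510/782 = 2255/391 = 5.77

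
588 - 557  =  31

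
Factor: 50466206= 2^1 * 7^1*29^1*124301^1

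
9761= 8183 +1578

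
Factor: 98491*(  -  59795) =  - 5^1*11959^1*98491^1 = - 5889269345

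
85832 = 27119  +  58713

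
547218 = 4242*129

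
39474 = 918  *43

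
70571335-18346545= 52224790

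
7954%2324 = 982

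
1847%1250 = 597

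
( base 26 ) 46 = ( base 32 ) 3E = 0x6e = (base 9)132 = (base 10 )110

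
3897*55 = 214335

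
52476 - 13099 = 39377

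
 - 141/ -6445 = 141/6445 = 0.02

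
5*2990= 14950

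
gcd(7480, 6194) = 2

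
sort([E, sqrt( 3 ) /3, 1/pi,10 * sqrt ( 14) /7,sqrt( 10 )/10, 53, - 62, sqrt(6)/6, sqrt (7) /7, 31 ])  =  [ - 62, sqrt( 10 ) /10, 1/pi, sqrt(7 )/7, sqrt( 6 ) /6,sqrt( 3) /3, E , 10*sqrt(14 )/7, 31, 53]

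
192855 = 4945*39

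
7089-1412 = 5677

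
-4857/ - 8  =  607 +1/8=607.12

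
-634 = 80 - 714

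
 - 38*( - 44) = 1672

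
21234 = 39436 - 18202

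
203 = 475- 272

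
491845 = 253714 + 238131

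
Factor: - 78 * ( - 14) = 1092 = 2^2*3^1*7^1*13^1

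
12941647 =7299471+5642176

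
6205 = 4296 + 1909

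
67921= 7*9703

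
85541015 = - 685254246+770795261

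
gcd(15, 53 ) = 1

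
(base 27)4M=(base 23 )5f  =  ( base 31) 46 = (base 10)130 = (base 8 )202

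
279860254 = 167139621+112720633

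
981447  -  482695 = 498752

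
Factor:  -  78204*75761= - 5924813244 =- 2^2*3^1*7^4*19^1 * 79^1 *137^1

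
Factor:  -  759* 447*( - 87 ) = 3^3*11^1*23^1 *29^1*149^1 = 29516751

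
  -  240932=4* ( - 60233 )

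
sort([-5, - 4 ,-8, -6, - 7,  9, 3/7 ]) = [-8,-7,-6, - 5, - 4,3/7,9 ] 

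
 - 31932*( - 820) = 26184240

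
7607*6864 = 52214448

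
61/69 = 61/69 = 0.88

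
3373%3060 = 313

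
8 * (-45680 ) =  - 365440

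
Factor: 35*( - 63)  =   - 3^2*5^1  *7^2 =- 2205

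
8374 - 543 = 7831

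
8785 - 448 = 8337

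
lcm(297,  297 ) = 297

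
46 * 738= 33948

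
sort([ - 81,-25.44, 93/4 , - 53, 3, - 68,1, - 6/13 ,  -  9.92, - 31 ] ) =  [ - 81,- 68 , - 53, - 31, - 25.44, - 9.92, - 6/13, 1,3, 93/4]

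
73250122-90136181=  - 16886059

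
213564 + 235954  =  449518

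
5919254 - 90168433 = - 84249179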